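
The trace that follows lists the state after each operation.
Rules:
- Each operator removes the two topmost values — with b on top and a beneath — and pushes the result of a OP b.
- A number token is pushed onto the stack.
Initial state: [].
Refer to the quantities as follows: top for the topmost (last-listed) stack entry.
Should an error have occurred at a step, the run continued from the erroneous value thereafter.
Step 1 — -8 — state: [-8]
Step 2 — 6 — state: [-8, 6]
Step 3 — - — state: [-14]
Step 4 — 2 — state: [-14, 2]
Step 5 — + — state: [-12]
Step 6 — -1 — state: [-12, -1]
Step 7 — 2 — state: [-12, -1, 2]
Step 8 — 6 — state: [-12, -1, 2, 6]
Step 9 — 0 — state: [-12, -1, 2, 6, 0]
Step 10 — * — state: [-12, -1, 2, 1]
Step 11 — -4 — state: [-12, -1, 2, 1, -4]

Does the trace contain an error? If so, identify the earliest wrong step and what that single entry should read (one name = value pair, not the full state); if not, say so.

step 10, top = 0

Step 1: push -8: top = -8 — exactly as logged.
Step 2: push 6: top = 6 — matches.
Step 3: -8 - 6 = -14 — exactly as logged.
Step 4: push 2: top = 2 — verified.
Step 5: -14 + 2 = -12 — verified.
Step 6: push -1: top = -1 — verified.
Step 7: push 2: top = 2 — matches.
Step 8: push 6: top = 6 — agrees with the trace.
Step 9: push 0: top = 0 — consistent with the trace.
Step 10: 6 * 0 = 0 — a discrepancy with the trace.
First deviation found at step 10; the corrected entry is top = 0.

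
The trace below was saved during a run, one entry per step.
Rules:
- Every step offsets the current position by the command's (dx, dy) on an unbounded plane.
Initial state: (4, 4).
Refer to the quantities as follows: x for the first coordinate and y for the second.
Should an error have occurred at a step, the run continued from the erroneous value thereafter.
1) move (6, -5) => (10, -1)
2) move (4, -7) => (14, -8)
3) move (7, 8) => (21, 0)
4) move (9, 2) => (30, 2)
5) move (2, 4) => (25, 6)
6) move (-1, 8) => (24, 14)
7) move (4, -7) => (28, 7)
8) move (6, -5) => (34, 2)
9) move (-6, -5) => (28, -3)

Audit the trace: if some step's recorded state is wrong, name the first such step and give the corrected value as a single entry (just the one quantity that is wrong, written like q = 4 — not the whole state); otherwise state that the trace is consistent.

step 5, x = 32

Recomputing the run from the initial state:
step 1: x = 10, y = -1
step 2: x = 14, y = -8
step 3: x = 21, y = 0
step 4: x = 30, y = 2
step 5: x = 32, y = 6
step 6: x = 31, y = 14
step 7: x = 35, y = 7
step 8: x = 41, y = 2
step 9: x = 35, y = -3
The first disagreement with the trace is at step 5, where the value should be x = 32.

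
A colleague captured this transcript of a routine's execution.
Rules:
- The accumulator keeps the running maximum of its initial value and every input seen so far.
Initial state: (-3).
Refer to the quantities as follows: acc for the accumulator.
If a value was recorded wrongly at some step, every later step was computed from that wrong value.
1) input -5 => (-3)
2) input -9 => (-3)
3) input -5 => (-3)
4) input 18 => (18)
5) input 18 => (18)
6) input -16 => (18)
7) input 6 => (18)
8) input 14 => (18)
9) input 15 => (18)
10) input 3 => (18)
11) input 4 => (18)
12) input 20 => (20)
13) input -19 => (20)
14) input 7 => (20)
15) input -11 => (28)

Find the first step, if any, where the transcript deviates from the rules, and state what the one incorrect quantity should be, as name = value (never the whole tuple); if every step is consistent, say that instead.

step 15, acc = 20

1. acc = max(-3, -5) = -3 (no discrepancy)
2. acc = max(-3, -9) = -3 (agrees with the transcript)
3. acc = max(-3, -5) = -3 (matches)
4. acc = max(-3, 18) = 18 (confirmed correct)
5. acc = max(18, 18) = 18 (consistent with the transcript)
6. acc = max(18, -16) = 18 (exactly as logged)
7. acc = max(18, 6) = 18 (exactly as logged)
8. acc = max(18, 14) = 18 (no discrepancy)
9. acc = max(18, 15) = 18 (consistent with the transcript)
10. acc = max(18, 3) = 18 (in agreement)
11. acc = max(18, 4) = 18 (agrees with the transcript)
12. acc = max(18, 20) = 20 (agrees with the transcript)
13. acc = max(20, -19) = 20 (checks out)
14. acc = max(20, 7) = 20 (same as recorded)
15. acc = max(20, -11) = 20 (first mismatch against the transcript)
That makes step 15 the first incorrect line — acc = 20 is what it should show.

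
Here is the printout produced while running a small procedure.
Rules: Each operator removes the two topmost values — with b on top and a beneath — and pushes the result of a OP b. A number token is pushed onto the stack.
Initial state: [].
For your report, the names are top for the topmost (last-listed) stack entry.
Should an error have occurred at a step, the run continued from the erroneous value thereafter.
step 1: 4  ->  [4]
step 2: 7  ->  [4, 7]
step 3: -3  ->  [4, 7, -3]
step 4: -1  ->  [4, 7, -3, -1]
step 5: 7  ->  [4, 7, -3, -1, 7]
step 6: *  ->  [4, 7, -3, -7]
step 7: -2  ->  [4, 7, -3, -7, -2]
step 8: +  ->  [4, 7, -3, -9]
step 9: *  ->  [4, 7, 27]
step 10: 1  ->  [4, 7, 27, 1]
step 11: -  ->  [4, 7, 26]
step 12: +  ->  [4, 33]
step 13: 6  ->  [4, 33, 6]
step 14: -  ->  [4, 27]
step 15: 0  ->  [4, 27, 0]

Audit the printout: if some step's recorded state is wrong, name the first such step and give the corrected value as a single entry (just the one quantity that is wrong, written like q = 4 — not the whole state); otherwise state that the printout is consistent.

step 1: push 4: top = 4 -> in agreement
step 2: push 7: top = 7 -> agrees with the printout
step 3: push -3: top = -3 -> verified
step 4: push -1: top = -1 -> verified
step 5: push 7: top = 7 -> checks out
step 6: -1 * 7 = -7 -> agrees with the printout
step 7: push -2: top = -2 -> confirmed correct
step 8: -7 + -2 = -9 -> no discrepancy
step 9: -3 * -9 = 27 -> exactly as logged
step 10: push 1: top = 1 -> confirmed correct
step 11: 27 - 1 = 26 -> no discrepancy
step 12: 7 + 26 = 33 -> confirmed correct
step 13: push 6: top = 6 -> checks out
step 14: 33 - 6 = 27 -> matches
step 15: push 0: top = 0 -> agrees with the printout
The whole run recomputes cleanly — no discrepancies.

no error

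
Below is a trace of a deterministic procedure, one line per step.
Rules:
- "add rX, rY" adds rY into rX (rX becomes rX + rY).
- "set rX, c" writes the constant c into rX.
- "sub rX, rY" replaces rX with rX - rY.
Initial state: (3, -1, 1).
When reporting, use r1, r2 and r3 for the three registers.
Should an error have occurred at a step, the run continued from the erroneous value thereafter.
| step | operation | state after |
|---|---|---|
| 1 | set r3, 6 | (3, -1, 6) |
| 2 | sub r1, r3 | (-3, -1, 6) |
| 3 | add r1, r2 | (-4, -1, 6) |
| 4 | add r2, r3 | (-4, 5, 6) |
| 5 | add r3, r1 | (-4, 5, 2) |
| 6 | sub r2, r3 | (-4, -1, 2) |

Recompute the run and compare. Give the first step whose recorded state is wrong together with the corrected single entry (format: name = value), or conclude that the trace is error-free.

step 6, r2 = 3

Recomputing the run from the initial state:
step 1: r1 = 3, r2 = -1, r3 = 6
step 2: r1 = -3, r2 = -1, r3 = 6
step 3: r1 = -4, r2 = -1, r3 = 6
step 4: r1 = -4, r2 = 5, r3 = 6
step 5: r1 = -4, r2 = 5, r3 = 2
step 6: r1 = -4, r2 = 3, r3 = 2
The first disagreement with the trace is at step 6, where the value should be r2 = 3.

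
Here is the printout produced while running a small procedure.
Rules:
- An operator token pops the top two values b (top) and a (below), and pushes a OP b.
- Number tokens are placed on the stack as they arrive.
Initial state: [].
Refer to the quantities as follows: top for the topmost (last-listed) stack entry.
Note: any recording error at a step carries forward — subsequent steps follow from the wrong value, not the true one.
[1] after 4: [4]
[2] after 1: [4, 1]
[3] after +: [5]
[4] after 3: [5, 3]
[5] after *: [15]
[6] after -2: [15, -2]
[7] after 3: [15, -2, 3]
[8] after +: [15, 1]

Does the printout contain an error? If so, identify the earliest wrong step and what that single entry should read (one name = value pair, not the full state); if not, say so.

Step 1: push 4: top = 4 — matches.
Step 2: push 1: top = 1 — matches.
Step 3: 4 + 1 = 5 — verified.
Step 4: push 3: top = 3 — in agreement.
Step 5: 5 * 3 = 15 — checks out.
Step 6: push -2: top = -2 — checks out.
Step 7: push 3: top = 3 — agrees with the printout.
Step 8: -2 + 3 = 1 — same as recorded.
No step deviates from the rules.

no error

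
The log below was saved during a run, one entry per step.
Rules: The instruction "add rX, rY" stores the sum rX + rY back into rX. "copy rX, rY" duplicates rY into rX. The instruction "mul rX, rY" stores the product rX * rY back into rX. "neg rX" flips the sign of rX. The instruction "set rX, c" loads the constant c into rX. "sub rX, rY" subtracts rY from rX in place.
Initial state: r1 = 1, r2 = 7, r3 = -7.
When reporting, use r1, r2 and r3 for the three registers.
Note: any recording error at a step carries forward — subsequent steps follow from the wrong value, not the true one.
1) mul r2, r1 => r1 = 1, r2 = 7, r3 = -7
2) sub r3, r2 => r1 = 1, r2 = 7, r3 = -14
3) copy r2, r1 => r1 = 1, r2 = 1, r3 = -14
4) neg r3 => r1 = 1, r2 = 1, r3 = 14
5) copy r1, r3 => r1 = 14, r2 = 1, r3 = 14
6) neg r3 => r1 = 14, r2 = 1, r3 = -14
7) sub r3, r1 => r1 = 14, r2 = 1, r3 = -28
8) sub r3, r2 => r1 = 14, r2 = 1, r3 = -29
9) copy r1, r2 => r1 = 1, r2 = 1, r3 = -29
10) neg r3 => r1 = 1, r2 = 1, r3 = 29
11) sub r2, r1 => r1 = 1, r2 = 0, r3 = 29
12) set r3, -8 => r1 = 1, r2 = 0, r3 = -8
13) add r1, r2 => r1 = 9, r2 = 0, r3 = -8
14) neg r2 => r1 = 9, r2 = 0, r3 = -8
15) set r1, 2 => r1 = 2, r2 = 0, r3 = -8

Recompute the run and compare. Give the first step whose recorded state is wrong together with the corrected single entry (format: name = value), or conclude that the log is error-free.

step 13, r1 = 1

Recomputing the run from the initial state:
step 1: r1 = 1, r2 = 7, r3 = -7
step 2: r1 = 1, r2 = 7, r3 = -14
step 3: r1 = 1, r2 = 1, r3 = -14
step 4: r1 = 1, r2 = 1, r3 = 14
step 5: r1 = 14, r2 = 1, r3 = 14
step 6: r1 = 14, r2 = 1, r3 = -14
step 7: r1 = 14, r2 = 1, r3 = -28
step 8: r1 = 14, r2 = 1, r3 = -29
step 9: r1 = 1, r2 = 1, r3 = -29
step 10: r1 = 1, r2 = 1, r3 = 29
step 11: r1 = 1, r2 = 0, r3 = 29
step 12: r1 = 1, r2 = 0, r3 = -8
step 13: r1 = 1, r2 = 0, r3 = -8
step 14: r1 = 1, r2 = 0, r3 = -8
step 15: r1 = 2, r2 = 0, r3 = -8
The first disagreement with the log is at step 13, where the value should be r1 = 1.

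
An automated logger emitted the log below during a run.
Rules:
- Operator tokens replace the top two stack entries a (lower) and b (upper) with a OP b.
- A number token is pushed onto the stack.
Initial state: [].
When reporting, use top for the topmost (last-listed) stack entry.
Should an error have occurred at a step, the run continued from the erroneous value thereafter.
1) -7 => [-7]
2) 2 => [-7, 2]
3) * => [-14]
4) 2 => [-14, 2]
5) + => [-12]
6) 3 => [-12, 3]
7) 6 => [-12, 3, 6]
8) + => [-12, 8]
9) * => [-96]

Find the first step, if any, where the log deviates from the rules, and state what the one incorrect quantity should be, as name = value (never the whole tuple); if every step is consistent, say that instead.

step 8, top = 9

Recomputing the run from the initial state:
step 1: [-7]
step 2: [-7, 2]
step 3: [-14]
step 4: [-14, 2]
step 5: [-12]
step 6: [-12, 3]
step 7: [-12, 3, 6]
step 8: [-12, 9]
step 9: [-108]
The first disagreement with the log is at step 8, where the value should be top = 9.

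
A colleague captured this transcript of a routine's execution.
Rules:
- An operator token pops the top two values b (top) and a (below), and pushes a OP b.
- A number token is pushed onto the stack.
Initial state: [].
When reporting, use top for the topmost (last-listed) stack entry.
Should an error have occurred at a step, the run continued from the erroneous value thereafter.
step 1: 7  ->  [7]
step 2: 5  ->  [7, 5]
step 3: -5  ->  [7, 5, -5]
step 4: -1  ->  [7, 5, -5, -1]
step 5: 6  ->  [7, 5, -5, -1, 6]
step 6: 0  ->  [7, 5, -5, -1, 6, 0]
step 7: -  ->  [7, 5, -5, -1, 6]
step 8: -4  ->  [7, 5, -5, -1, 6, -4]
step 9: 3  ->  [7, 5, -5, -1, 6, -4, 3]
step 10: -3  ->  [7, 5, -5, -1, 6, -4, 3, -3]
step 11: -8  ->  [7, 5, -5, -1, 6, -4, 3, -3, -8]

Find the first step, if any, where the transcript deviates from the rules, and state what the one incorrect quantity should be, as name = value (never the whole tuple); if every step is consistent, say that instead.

no error

Step 1: push 7: top = 7 — verified.
Step 2: push 5: top = 5 — in agreement.
Step 3: push -5: top = -5 — exactly as logged.
Step 4: push -1: top = -1 — consistent with the transcript.
Step 5: push 6: top = 6 — checks out.
Step 6: push 0: top = 0 — exactly as logged.
Step 7: 6 - 0 = 6 — agrees with the transcript.
Step 8: push -4: top = -4 — matches.
Step 9: push 3: top = 3 — verified.
Step 10: push -3: top = -3 — same as recorded.
Step 11: push -8: top = -8 — matches.
Every step is consistent.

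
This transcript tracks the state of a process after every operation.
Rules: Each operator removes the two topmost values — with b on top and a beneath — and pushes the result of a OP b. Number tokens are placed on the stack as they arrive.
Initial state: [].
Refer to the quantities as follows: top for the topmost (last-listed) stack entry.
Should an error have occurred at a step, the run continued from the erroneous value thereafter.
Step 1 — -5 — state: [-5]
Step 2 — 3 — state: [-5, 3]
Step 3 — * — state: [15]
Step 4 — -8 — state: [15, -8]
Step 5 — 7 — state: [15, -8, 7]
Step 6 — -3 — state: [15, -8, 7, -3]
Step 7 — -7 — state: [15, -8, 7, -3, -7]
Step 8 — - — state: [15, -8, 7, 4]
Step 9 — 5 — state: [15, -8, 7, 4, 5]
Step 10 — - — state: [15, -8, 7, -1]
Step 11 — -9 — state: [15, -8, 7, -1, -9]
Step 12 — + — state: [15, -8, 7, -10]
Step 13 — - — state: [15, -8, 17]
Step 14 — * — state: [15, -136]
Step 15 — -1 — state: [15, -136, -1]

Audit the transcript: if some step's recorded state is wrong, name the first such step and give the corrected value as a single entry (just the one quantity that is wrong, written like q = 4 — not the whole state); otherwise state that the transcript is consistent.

step 3, top = -15

Step 1: push -5: top = -5 — agrees with the transcript.
Step 2: push 3: top = 3 — matches.
Step 3: -5 * 3 = -15 — first mismatch against the transcript.
Conclusion: step 3 carries the first error; the entry should be top = -15.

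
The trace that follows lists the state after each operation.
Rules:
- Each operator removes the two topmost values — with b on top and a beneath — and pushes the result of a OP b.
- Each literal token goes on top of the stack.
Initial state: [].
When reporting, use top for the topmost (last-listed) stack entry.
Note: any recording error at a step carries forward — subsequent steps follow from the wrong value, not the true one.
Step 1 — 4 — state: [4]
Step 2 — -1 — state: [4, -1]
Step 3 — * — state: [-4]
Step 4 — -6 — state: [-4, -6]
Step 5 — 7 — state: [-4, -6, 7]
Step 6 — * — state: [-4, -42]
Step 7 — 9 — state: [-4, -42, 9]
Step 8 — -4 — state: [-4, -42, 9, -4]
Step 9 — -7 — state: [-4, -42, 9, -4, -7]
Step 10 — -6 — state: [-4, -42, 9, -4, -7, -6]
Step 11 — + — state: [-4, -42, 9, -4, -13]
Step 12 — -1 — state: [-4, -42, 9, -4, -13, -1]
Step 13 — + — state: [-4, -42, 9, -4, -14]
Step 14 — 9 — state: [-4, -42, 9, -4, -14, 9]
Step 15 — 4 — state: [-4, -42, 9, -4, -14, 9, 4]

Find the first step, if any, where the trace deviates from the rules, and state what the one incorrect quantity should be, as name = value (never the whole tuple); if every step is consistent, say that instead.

no error

1. push 4: top = 4 (in agreement)
2. push -1: top = -1 (confirmed correct)
3. 4 * -1 = -4 (confirmed correct)
4. push -6: top = -6 (exactly as logged)
5. push 7: top = 7 (in agreement)
6. -6 * 7 = -42 (checks out)
7. push 9: top = 9 (consistent with the trace)
8. push -4: top = -4 (agrees with the trace)
9. push -7: top = -7 (in agreement)
10. push -6: top = -6 (same as recorded)
11. -7 + -6 = -13 (checks out)
12. push -1: top = -1 (in agreement)
13. -13 + -1 = -14 (checks out)
14. push 9: top = 9 (exactly as logged)
15. push 4: top = 4 (exactly as logged)
The recomputation confirms every line.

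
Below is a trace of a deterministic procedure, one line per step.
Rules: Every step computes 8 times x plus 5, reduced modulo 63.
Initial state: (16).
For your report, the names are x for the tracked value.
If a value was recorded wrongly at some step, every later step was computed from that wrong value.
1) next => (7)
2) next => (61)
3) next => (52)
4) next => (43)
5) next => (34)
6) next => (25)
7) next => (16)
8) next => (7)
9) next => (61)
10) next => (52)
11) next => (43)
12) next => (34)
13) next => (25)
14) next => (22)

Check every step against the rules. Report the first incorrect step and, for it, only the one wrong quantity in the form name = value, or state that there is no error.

step 14, x = 16

Step 1: x = (8*16 + 5) mod 63 = 7 — exactly as logged.
Step 2: x = (8*7 + 5) mod 63 = 61 — exactly as logged.
Step 3: x = (8*61 + 5) mod 63 = 52 — verified.
Step 4: x = (8*52 + 5) mod 63 = 43 — same as recorded.
Step 5: x = (8*43 + 5) mod 63 = 34 — verified.
Step 6: x = (8*34 + 5) mod 63 = 25 — no discrepancy.
Step 7: x = (8*25 + 5) mod 63 = 16 — verified.
Step 8: x = (8*16 + 5) mod 63 = 7 — same as recorded.
Step 9: x = (8*7 + 5) mod 63 = 61 — same as recorded.
Step 10: x = (8*61 + 5) mod 63 = 52 — agrees with the trace.
Step 11: x = (8*52 + 5) mod 63 = 43 — no discrepancy.
Step 12: x = (8*43 + 5) mod 63 = 34 — same as recorded.
Step 13: x = (8*34 + 5) mod 63 = 25 — exactly as logged.
Step 14: x = (8*25 + 5) mod 63 = 16 — the trace disagrees here.
Conclusion: step 14 carries the first error; the entry should be x = 16.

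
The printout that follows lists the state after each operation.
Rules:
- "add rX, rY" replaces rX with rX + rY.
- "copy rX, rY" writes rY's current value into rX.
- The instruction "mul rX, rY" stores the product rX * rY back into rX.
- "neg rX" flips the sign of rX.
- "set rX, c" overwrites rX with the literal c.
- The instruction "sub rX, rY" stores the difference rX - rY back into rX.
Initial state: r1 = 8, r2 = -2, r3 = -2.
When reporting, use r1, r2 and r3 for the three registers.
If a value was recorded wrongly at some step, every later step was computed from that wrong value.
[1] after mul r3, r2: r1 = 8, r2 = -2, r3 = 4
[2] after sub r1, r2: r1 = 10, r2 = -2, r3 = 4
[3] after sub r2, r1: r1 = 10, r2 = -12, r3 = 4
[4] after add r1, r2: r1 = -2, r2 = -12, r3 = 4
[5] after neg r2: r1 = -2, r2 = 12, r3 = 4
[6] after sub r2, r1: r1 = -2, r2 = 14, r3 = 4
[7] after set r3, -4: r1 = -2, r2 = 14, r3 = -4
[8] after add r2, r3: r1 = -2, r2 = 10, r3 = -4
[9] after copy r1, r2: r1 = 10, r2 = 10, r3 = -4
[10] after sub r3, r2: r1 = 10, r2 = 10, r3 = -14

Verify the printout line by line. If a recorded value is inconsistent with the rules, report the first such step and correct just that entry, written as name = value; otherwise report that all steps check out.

no error

Recomputing the run from the initial state:
step 1: r1 = 8, r2 = -2, r3 = 4
step 2: r1 = 10, r2 = -2, r3 = 4
step 3: r1 = 10, r2 = -12, r3 = 4
step 4: r1 = -2, r2 = -12, r3 = 4
step 5: r1 = -2, r2 = 12, r3 = 4
step 6: r1 = -2, r2 = 14, r3 = 4
step 7: r1 = -2, r2 = 14, r3 = -4
step 8: r1 = -2, r2 = 10, r3 = -4
step 9: r1 = 10, r2 = 10, r3 = -4
step 10: r1 = 10, r2 = 10, r3 = -14
This matches the printout at every step.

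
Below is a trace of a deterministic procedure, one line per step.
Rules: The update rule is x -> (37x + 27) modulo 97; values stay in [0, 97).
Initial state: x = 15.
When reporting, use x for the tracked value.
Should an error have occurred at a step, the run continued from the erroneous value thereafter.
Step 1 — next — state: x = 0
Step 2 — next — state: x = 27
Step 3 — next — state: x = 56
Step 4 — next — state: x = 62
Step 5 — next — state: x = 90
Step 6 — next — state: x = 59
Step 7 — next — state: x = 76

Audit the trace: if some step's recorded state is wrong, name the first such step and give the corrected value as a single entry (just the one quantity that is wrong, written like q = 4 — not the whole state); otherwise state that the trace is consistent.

Recomputing the run from the initial state:
step 1: x = 0
step 2: x = 27
step 3: x = 56
step 4: x = 62
step 5: x = 90
step 6: x = 59
step 7: x = 76
This matches the trace at every step.

no error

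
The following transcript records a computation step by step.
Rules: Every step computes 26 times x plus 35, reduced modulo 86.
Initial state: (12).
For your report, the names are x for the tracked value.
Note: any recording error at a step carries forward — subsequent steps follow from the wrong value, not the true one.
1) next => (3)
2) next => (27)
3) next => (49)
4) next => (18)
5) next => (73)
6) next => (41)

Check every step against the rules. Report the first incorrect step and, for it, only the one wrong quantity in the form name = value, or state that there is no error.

Recomputing the run from the initial state:
step 1: x = 3
step 2: x = 27
step 3: x = 49
step 4: x = 19
step 5: x = 13
step 6: x = 29
The first disagreement with the transcript is at step 4, where the value should be x = 19.

step 4, x = 19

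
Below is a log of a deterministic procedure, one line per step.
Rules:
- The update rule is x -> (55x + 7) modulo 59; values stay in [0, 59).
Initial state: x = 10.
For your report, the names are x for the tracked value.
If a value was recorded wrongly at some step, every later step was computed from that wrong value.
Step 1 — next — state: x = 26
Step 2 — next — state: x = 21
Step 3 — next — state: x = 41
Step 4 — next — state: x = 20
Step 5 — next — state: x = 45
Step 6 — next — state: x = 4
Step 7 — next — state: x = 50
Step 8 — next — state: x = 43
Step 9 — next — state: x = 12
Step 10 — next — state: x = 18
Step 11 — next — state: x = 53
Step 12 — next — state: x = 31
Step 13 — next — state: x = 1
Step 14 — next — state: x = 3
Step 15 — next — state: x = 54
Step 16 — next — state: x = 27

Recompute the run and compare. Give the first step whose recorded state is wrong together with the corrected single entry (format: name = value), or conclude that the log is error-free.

Step 1: x = (55*10 + 7) mod 59 = 26 — checks out.
Step 2: x = (55*26 + 7) mod 59 = 21 — checks out.
Step 3: x = (55*21 + 7) mod 59 = 41 — no discrepancy.
Step 4: x = (55*41 + 7) mod 59 = 20 — agrees with the log.
Step 5: x = (55*20 + 7) mod 59 = 45 — in agreement.
Step 6: x = (55*45 + 7) mod 59 = 4 — no discrepancy.
Step 7: x = (55*4 + 7) mod 59 = 50 — verified.
Step 8: x = (55*50 + 7) mod 59 = 43 — verified.
Step 9: x = (55*43 + 7) mod 59 = 12 — checks out.
Step 10: x = (55*12 + 7) mod 59 = 18 — no discrepancy.
Step 11: x = (55*18 + 7) mod 59 = 53 — no discrepancy.
Step 12: x = (55*53 + 7) mod 59 = 31 — confirmed correct.
Step 13: x = (55*31 + 7) mod 59 = 1 — verified.
Step 14: x = (55*1 + 7) mod 59 = 3 — in agreement.
Step 15: x = (55*3 + 7) mod 59 = 54 — consistent with the log.
Step 16: x = (55*54 + 7) mod 59 = 27 — consistent with the log.
The recomputation confirms every line.

no error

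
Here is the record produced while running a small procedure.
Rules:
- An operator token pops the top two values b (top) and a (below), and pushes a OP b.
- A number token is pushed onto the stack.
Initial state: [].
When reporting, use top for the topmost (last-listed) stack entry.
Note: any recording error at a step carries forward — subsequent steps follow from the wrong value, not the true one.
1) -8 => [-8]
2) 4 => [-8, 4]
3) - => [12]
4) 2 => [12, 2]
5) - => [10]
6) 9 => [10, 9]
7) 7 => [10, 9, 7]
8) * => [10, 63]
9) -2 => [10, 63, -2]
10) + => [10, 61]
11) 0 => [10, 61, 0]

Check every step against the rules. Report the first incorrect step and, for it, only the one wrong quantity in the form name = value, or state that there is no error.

Step 1: push -8: top = -8 — confirmed correct.
Step 2: push 4: top = 4 — no discrepancy.
Step 3: -8 - 4 = -12 — this is not what the record shows.
Conclusion: step 3 carries the first error; the entry should be top = -12.

step 3, top = -12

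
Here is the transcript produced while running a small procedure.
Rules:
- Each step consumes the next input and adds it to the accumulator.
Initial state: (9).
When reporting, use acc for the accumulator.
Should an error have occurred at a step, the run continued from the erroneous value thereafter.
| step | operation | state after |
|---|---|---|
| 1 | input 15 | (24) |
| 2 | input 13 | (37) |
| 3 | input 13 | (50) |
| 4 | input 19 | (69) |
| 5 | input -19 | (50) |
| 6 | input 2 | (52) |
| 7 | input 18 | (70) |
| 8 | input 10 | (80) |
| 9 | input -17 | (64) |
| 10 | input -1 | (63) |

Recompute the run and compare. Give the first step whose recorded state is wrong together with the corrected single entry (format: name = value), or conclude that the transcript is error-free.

step 9, acc = 63

1. acc = 9 + 15 = 24 (consistent with the transcript)
2. acc = 24 + 13 = 37 (verified)
3. acc = 37 + 13 = 50 (no discrepancy)
4. acc = 50 + 19 = 69 (verified)
5. acc = 69 + -19 = 50 (exactly as logged)
6. acc = 50 + 2 = 52 (in agreement)
7. acc = 52 + 18 = 70 (exactly as logged)
8. acc = 70 + 10 = 80 (agrees with the transcript)
9. acc = 80 + -17 = 63 (first mismatch against the transcript)
First incorrect step: 9; the correct value is acc = 63.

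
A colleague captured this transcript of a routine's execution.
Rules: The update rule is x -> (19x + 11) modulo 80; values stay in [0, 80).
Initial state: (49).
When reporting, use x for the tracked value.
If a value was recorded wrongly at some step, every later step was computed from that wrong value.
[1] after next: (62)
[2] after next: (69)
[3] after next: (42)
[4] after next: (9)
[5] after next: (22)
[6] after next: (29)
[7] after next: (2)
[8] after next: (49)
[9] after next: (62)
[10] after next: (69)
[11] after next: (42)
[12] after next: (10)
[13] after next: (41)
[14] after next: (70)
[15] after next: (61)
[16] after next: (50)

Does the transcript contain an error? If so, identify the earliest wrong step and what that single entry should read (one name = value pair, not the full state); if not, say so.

Recomputing the run from the initial state:
step 1: x = 62
step 2: x = 69
step 3: x = 42
step 4: x = 9
step 5: x = 22
step 6: x = 29
step 7: x = 2
step 8: x = 49
step 9: x = 62
step 10: x = 69
step 11: x = 42
step 12: x = 9
step 13: x = 22
step 14: x = 29
step 15: x = 2
step 16: x = 49
The first disagreement with the transcript is at step 12, where the value should be x = 9.

step 12, x = 9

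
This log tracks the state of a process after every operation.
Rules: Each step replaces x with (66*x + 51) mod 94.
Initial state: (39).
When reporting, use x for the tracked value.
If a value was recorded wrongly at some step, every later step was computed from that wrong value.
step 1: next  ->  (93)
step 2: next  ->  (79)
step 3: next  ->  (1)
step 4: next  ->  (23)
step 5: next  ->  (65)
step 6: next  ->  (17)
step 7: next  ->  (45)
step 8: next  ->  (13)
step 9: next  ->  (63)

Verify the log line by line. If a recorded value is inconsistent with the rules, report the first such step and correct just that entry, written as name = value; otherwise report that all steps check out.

Step 1: x = (66*39 + 51) mod 94 = 87 — the recorded entry deviates here.
The audit stops at step 1: the recorded entry is wrong and should be x = 87.

step 1, x = 87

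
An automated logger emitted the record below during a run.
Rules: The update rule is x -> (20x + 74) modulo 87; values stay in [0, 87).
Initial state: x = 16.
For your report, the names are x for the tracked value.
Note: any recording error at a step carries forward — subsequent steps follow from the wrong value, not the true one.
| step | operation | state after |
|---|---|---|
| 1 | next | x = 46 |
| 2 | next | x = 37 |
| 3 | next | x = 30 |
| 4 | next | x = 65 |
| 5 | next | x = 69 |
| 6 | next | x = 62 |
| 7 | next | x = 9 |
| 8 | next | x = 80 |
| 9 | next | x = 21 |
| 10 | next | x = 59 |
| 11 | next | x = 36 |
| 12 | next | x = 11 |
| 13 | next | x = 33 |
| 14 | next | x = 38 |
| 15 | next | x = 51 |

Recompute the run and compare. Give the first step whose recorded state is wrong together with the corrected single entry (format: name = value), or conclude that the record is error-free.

Step 1: x = (20*16 + 74) mod 87 = 46 — confirmed correct.
Step 2: x = (20*46 + 74) mod 87 = 37 — exactly as logged.
Step 3: x = (20*37 + 74) mod 87 = 31 — the record has a different value.
Conclusion: step 3 carries the first error; the entry should be x = 31.

step 3, x = 31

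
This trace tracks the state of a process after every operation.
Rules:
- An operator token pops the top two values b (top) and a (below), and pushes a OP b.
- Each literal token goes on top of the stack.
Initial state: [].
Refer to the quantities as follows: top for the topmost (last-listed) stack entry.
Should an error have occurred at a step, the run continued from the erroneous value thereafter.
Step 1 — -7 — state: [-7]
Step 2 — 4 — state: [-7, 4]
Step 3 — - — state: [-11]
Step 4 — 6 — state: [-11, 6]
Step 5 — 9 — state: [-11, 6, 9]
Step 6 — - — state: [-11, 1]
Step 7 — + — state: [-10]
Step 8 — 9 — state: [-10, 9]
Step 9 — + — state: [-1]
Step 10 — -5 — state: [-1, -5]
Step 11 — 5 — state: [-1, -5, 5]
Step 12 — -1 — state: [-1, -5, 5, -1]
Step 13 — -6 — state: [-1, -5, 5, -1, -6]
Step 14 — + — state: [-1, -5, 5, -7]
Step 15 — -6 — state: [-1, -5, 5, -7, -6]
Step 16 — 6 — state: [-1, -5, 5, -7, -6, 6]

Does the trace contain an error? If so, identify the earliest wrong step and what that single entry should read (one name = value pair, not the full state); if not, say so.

step 1: push -7: top = -7 -> in agreement
step 2: push 4: top = 4 -> exactly as logged
step 3: -7 - 4 = -11 -> matches
step 4: push 6: top = 6 -> agrees with the trace
step 5: push 9: top = 9 -> same as recorded
step 6: 6 - 9 = -3 -> the recorded entry deviates here
First deviation found at step 6; the corrected entry is top = -3.

step 6, top = -3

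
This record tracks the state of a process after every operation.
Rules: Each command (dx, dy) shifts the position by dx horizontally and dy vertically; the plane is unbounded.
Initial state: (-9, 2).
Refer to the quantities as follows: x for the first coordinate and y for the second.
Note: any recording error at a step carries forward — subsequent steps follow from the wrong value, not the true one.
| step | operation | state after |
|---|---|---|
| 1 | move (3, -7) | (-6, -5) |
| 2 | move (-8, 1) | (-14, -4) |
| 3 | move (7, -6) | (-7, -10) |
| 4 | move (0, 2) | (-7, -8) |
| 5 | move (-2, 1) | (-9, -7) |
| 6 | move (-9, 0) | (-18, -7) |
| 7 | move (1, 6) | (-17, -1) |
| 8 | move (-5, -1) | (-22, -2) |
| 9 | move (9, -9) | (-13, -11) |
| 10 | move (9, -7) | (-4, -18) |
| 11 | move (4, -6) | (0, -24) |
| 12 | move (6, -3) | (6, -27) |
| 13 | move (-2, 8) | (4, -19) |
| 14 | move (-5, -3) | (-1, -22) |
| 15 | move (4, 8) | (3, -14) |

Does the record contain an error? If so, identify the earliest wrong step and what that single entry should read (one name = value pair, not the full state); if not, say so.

step 1: x = -9 + (3) = -6, y = 2 + (-7) = -5 -> same as recorded
step 2: x = -6 + (-8) = -14, y = -5 + (1) = -4 -> checks out
step 3: x = -14 + (7) = -7, y = -4 + (-6) = -10 -> in agreement
step 4: x = -7 + (0) = -7, y = -10 + (2) = -8 -> exactly as logged
step 5: x = -7 + (-2) = -9, y = -8 + (1) = -7 -> exactly as logged
step 6: x = -9 + (-9) = -18, y = -7 + (0) = -7 -> in agreement
step 7: x = -18 + (1) = -17, y = -7 + (6) = -1 -> no discrepancy
step 8: x = -17 + (-5) = -22, y = -1 + (-1) = -2 -> consistent with the record
step 9: x = -22 + (9) = -13, y = -2 + (-9) = -11 -> in agreement
step 10: x = -13 + (9) = -4, y = -11 + (-7) = -18 -> no discrepancy
step 11: x = -4 + (4) = 0, y = -18 + (-6) = -24 -> same as recorded
step 12: x = 0 + (6) = 6, y = -24 + (-3) = -27 -> confirmed correct
step 13: x = 6 + (-2) = 4, y = -27 + (8) = -19 -> no discrepancy
step 14: x = 4 + (-5) = -1, y = -19 + (-3) = -22 -> verified
step 15: x = -1 + (4) = 3, y = -22 + (8) = -14 -> confirmed correct
The recomputation confirms every line.

no error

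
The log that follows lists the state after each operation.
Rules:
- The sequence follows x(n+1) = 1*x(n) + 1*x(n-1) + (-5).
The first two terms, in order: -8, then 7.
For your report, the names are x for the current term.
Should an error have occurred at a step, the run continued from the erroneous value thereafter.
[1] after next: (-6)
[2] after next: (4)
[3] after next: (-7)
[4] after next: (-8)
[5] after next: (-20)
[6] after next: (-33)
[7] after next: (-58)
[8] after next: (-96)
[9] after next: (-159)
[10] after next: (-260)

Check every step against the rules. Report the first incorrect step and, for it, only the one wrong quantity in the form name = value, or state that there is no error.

step 1: x = 1*(7) + (1)*(-8) + (-5) = -6 -> same as recorded
step 2: x = 1*(-6) + (1)*(7) + (-5) = -4 -> the log disagrees here
First incorrect step: 2; the correct value is x = -4.

step 2, x = -4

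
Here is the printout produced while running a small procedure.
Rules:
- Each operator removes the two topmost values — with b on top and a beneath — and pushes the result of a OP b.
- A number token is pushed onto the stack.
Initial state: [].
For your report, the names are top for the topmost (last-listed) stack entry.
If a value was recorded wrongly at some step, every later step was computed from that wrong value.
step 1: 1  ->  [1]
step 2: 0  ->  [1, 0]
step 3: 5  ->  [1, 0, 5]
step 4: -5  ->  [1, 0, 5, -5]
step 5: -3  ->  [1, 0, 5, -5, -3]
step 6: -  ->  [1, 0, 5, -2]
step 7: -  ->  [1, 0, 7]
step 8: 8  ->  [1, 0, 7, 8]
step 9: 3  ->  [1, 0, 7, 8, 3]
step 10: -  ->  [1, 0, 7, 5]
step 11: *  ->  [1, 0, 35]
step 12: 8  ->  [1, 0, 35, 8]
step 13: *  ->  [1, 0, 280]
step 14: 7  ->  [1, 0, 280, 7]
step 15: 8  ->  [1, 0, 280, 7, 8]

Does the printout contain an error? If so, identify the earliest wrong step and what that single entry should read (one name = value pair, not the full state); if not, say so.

no error

step 1: push 1: top = 1 -> matches
step 2: push 0: top = 0 -> same as recorded
step 3: push 5: top = 5 -> same as recorded
step 4: push -5: top = -5 -> in agreement
step 5: push -3: top = -3 -> matches
step 6: -5 - -3 = -2 -> agrees with the printout
step 7: 5 - -2 = 7 -> matches
step 8: push 8: top = 8 -> in agreement
step 9: push 3: top = 3 -> agrees with the printout
step 10: 8 - 3 = 5 -> exactly as logged
step 11: 7 * 5 = 35 -> no discrepancy
step 12: push 8: top = 8 -> no discrepancy
step 13: 35 * 8 = 280 -> verified
step 14: push 7: top = 7 -> agrees with the printout
step 15: push 8: top = 8 -> consistent with the printout
The recomputation confirms every line.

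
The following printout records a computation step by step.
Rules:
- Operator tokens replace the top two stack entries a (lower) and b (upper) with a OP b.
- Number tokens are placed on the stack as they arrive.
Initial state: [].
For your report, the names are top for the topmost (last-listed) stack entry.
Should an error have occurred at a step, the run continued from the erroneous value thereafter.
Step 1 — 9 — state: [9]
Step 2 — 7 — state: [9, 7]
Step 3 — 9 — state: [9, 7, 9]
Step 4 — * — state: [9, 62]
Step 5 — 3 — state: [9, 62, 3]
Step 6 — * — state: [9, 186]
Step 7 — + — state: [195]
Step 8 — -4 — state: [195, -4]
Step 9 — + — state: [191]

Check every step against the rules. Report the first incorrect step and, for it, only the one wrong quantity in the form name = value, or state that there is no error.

step 1: push 9: top = 9 -> checks out
step 2: push 7: top = 7 -> consistent with the printout
step 3: push 9: top = 9 -> consistent with the printout
step 4: 7 * 9 = 63 -> the entry is off here
First deviation found at step 4; the corrected entry is top = 63.

step 4, top = 63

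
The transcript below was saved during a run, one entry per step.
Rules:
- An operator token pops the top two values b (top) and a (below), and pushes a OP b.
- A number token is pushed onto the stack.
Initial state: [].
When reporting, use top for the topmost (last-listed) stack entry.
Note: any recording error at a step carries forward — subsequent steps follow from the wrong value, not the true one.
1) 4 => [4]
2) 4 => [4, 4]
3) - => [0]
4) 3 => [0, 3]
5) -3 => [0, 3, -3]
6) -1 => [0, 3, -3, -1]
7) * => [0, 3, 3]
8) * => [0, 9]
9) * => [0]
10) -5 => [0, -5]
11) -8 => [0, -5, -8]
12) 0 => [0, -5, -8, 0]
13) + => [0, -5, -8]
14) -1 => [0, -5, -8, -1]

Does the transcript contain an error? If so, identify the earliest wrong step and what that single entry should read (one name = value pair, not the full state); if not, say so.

no error

step 1: push 4: top = 4 -> agrees with the transcript
step 2: push 4: top = 4 -> in agreement
step 3: 4 - 4 = 0 -> checks out
step 4: push 3: top = 3 -> consistent with the transcript
step 5: push -3: top = -3 -> agrees with the transcript
step 6: push -1: top = -1 -> confirmed correct
step 7: -3 * -1 = 3 -> no discrepancy
step 8: 3 * 3 = 9 -> checks out
step 9: 0 * 9 = 0 -> no discrepancy
step 10: push -5: top = -5 -> consistent with the transcript
step 11: push -8: top = -8 -> agrees with the transcript
step 12: push 0: top = 0 -> in agreement
step 13: -8 + 0 = -8 -> exactly as logged
step 14: push -1: top = -1 -> same as recorded
The whole run recomputes cleanly — no discrepancies.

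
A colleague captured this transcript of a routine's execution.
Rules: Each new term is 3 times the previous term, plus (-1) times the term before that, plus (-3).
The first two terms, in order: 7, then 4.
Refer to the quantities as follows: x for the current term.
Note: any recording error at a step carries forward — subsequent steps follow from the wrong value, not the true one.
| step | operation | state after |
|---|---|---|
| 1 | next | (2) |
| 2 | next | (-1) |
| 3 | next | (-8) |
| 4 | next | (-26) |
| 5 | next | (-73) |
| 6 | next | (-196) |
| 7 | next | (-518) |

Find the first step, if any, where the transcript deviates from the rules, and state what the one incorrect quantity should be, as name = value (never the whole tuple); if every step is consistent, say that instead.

1. x = 3*(4) + (-1)*(7) + (-3) = 2 (agrees with the transcript)
2. x = 3*(2) + (-1)*(4) + (-3) = -1 (matches)
3. x = 3*(-1) + (-1)*(2) + (-3) = -8 (confirmed correct)
4. x = 3*(-8) + (-1)*(-1) + (-3) = -26 (verified)
5. x = 3*(-26) + (-1)*(-8) + (-3) = -73 (consistent with the transcript)
6. x = 3*(-73) + (-1)*(-26) + (-3) = -196 (verified)
7. x = 3*(-196) + (-1)*(-73) + (-3) = -518 (checks out)
Every step is consistent.

no error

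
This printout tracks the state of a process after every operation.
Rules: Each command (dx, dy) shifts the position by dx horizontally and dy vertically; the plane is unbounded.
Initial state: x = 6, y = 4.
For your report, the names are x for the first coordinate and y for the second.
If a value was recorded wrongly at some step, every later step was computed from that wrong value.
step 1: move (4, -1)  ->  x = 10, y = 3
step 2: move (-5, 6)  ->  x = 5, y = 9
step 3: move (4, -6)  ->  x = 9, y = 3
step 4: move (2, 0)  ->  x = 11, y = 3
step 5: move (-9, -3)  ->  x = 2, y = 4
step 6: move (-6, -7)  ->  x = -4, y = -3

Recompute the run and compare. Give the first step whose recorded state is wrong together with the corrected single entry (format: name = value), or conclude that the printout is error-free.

step 5, y = 0

step 1: x = 6 + (4) = 10, y = 4 + (-1) = 3 -> consistent with the printout
step 2: x = 10 + (-5) = 5, y = 3 + (6) = 9 -> same as recorded
step 3: x = 5 + (4) = 9, y = 9 + (-6) = 3 -> confirmed correct
step 4: x = 9 + (2) = 11, y = 3 + (0) = 3 -> exactly as logged
step 5: x = 11 + (-9) = 2, y = 3 + (-3) = 0 -> the entry is off here
So the first discrepancy is step 5, where the right value is y = 0.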